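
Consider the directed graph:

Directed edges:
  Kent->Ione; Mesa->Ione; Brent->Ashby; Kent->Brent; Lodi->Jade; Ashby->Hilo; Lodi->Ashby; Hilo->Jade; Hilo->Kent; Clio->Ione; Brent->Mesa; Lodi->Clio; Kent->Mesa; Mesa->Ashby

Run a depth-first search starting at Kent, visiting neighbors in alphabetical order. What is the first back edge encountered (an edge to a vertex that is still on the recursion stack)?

DFS from Kent (visiting neighbors in alphabetical order); mark gray on enter, black on exit:
Kent gray
  Brent gray
    Ashby gray
      Hilo gray
        Jade gray
        Jade black
        Hilo→Kent: Kent is gray → back edge
First back edge: Hilo → Kent.

Hilo→Kent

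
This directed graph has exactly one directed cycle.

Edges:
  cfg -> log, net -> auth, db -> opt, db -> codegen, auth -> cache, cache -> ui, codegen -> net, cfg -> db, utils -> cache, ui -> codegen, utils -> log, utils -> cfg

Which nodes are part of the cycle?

ui, net, auth, cache, codegen

DFS with gray/black marking from codegen:
codegen gray
  net gray
    auth gray
      cache gray
        ui gray
          ui→codegen: codegen is gray → back edge
Back edge closes the cycle codegen → net → auth → cache → ui → codegen; its vertices are {ui, net, auth, cache, codegen}.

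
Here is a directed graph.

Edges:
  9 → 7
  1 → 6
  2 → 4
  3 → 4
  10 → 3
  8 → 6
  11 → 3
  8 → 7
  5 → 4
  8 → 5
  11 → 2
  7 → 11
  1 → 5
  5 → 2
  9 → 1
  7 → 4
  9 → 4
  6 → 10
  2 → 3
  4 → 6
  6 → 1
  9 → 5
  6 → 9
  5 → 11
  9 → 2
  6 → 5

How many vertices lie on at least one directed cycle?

A vertex is on a directed cycle iff it belongs to a strongly connected component of size ≥ 2 (or has a self-loop).
The vertices on cycles are {1, 2, 3, 4, 5, 6, 7, 9, 10, 11} — 10 in total.

10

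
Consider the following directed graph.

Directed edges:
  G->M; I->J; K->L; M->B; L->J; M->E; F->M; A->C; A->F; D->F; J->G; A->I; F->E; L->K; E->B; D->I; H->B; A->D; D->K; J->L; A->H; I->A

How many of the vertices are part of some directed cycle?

6

A vertex is on a directed cycle iff it belongs to a strongly connected component of size ≥ 2 (or has a self-loop).
The vertices on cycles are {A, D, I, J, K, L} — 6 in total.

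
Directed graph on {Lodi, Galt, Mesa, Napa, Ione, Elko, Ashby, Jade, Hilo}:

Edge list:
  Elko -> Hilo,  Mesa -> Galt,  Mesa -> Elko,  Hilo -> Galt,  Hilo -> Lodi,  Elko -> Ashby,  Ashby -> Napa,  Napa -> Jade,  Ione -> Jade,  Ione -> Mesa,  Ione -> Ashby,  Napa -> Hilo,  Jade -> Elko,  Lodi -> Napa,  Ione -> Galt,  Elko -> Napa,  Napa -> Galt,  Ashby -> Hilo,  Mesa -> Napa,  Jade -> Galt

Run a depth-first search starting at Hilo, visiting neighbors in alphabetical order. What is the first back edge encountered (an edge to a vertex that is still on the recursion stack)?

DFS from Hilo (visiting neighbors in alphabetical order); mark gray on enter, black on exit:
Hilo gray
  Galt gray
  Galt black
  Lodi gray
    Napa gray
      Napa→Galt: Galt black — skip
      Napa→Hilo: Hilo is gray → back edge
First back edge: Napa → Hilo.

Napa→Hilo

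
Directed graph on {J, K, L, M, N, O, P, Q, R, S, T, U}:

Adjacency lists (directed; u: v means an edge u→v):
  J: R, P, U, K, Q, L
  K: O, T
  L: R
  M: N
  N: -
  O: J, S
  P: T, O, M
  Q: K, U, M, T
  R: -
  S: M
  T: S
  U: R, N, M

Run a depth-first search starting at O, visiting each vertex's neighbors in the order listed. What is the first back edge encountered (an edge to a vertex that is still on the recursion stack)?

P->O

DFS from O (visiting each vertex's neighbors in the order listed); mark gray on enter, black on exit:
O gray
  J gray
    R gray
    R black
    P gray
      T gray
        S gray
          M gray
            N gray
            N black
          M black
        S black
      T black
      P→O: O is gray → back edge
First back edge: P → O.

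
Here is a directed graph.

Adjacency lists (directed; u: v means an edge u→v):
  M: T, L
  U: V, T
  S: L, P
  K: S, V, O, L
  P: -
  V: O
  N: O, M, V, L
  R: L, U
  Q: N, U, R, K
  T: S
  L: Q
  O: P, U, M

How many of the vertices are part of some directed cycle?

11

A vertex is on a directed cycle iff it belongs to a strongly connected component of size ≥ 2 (or has a self-loop).
The vertices on cycles are {K, L, M, N, O, Q, R, S, T, U, V} — 11 in total.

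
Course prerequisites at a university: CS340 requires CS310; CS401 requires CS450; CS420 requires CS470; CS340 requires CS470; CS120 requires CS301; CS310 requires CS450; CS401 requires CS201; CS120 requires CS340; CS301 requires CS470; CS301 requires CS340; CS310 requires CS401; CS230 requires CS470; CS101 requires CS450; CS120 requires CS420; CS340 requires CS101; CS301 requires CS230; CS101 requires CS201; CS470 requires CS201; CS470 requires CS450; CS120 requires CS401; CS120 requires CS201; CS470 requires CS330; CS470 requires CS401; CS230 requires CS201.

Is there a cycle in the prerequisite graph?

No

DFS with white/gray/black marking, starting from CS230:
CS230 gray
  CS470 gray
    CS330 gray
    CS330 black
    CS201 gray
    CS201 black
    CS450 gray
    CS450 black
    CS401 gray
      CS401→CS450: CS450 black — skip
      CS401→CS201: CS201 black — skip
    CS401 black
  CS470 black
  CS230→CS201: CS201 black — skip
CS230 black
CS310 gray
  CS310→CS450: CS450 black — skip
  CS310→CS401: CS401 black — skip
CS310 black
CS120 gray
  CS120→CS401: CS401 black — skip
  CS301 gray
    CS301→CS470: CS470 black — skip
    CS340 gray
      CS101 gray
        CS101→CS201: CS201 black — skip
        CS101→CS450: CS450 black — skip
      CS101 black
      CS340→CS310: CS310 black — skip
      CS340→CS470: CS470 black — skip
    CS340 black
    CS301→CS230: CS230 black — skip
  CS301 black
  CS120→CS201: CS201 black — skip
  CS120→CS340: CS340 black — skip
  CS420 gray
    CS420→CS470: CS470 black — skip
  CS420 black
CS120 black
Every edge goes to a white or black vertex — no back edge, so the graph is acyclic.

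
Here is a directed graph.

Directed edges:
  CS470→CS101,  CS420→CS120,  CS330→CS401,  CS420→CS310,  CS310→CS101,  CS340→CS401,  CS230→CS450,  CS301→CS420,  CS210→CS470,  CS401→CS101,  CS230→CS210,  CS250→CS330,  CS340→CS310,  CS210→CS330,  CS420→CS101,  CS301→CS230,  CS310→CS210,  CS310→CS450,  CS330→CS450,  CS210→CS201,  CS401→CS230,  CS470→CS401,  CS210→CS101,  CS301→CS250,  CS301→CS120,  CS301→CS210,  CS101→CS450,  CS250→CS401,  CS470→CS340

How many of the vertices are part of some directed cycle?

A vertex is on a directed cycle iff it belongs to a strongly connected component of size ≥ 2 (or has a self-loop).
The vertices on cycles are {CS210, CS230, CS310, CS330, CS340, CS401, CS470} — 7 in total.

7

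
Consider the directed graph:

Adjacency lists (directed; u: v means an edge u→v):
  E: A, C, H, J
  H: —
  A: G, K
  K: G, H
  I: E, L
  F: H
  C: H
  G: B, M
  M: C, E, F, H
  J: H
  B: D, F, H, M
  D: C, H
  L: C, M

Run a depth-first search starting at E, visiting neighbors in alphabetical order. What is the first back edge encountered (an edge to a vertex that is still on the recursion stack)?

DFS from E (visiting neighbors in alphabetical order); mark gray on enter, black on exit:
E gray
  A gray
    G gray
      B gray
        D gray
          C gray
            H gray
            H black
          C black
          D→H: H black — skip
        D black
        F gray
          F→H: H black — skip
        F black
        B→H: H black — skip
        M gray
          M→C: C black — skip
          M→E: E is gray → back edge
First back edge: M → E.

M→E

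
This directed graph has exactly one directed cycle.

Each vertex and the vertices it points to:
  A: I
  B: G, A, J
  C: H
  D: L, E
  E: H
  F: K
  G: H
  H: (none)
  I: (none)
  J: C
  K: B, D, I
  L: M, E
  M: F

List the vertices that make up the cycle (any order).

D, F, K, L, M

DFS with gray/black marking from K:
K gray
  B gray
    G gray
      H gray
      H black
    G black
    A gray
      I gray
      I black
    A black
    J gray
      C gray
        C→H: H black — skip
      C black
    J black
  B black
  D gray
    L gray
      M gray
        F gray
          F→K: K is gray → back edge
Back edge closes the cycle K → D → L → M → F → K; its vertices are {D, F, K, L, M}.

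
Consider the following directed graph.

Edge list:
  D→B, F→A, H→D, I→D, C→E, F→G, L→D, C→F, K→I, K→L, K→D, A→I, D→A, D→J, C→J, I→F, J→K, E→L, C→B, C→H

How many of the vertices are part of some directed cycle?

A vertex is on a directed cycle iff it belongs to a strongly connected component of size ≥ 2 (or has a self-loop).
The vertices on cycles are {A, D, F, I, J, K, L} — 7 in total.

7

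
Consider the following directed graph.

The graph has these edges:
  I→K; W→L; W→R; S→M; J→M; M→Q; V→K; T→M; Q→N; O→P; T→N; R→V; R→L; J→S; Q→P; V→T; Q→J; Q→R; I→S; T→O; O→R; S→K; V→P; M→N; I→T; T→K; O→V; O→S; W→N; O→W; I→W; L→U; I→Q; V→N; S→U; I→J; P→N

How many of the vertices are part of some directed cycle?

9

A vertex is on a directed cycle iff it belongs to a strongly connected component of size ≥ 2 (or has a self-loop).
The vertices on cycles are {J, M, O, Q, R, S, T, V, W} — 9 in total.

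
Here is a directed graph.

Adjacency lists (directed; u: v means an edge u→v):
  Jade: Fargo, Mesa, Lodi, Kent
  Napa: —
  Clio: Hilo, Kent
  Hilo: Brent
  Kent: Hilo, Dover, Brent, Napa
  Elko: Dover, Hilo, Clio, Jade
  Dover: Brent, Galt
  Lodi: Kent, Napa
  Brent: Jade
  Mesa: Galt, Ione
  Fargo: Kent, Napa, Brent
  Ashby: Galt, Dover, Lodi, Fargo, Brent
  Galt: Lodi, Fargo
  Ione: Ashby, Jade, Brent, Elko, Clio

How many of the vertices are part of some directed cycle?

13

A vertex is on a directed cycle iff it belongs to a strongly connected component of size ≥ 2 (or has a self-loop).
The vertices on cycles are {Clio, Elko, Galt, Hilo, Ione, Jade, Kent, Lodi, Mesa, Ashby, Brent, Dover, Fargo} — 13 in total.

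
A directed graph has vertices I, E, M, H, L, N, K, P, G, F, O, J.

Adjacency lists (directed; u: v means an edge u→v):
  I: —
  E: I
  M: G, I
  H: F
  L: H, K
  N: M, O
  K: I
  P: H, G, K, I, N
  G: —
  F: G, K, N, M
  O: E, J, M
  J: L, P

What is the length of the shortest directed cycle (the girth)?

4

For each vertex v, BFS finds the shortest path from v back to v.
The shortest such closed walk is N → O → J → P → N, length 4.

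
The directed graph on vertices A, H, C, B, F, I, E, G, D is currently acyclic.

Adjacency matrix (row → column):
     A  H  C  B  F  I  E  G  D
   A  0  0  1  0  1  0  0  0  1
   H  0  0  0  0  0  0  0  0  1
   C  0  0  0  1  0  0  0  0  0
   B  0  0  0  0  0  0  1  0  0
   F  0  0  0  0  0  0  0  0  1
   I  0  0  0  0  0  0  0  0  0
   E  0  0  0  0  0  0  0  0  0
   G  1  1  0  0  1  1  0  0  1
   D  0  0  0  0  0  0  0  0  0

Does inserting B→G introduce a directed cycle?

Yes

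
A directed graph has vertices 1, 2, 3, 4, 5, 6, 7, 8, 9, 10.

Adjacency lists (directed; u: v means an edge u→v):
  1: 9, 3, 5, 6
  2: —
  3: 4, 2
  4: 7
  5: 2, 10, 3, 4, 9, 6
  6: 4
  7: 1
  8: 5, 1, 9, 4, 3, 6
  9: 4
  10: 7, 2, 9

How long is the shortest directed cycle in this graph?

4

For each vertex v, BFS finds the shortest path from v back to v.
The shortest such closed walk is 1 → 3 → 4 → 7 → 1, length 4.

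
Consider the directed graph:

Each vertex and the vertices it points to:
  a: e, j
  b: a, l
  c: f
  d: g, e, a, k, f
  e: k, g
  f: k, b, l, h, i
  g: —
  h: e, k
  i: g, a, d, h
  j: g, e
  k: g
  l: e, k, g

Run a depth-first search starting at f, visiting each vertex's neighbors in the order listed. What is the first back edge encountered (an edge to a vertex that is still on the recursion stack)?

DFS from f (visiting each vertex's neighbors in the order listed); mark gray on enter, black on exit:
f gray
  k gray
    g gray
    g black
  k black
  b gray
    a gray
      e gray
        e→k: k black — skip
        e→g: g black — skip
      e black
      j gray
        j→g: g black — skip
        j→e: e black — skip
      j black
    a black
    l gray
      l→e: e black — skip
      l→k: k black — skip
      l→g: g black — skip
    l black
  b black
  f→l: l black — skip
  h gray
    h→e: e black — skip
    h→k: k black — skip
  h black
  i gray
    i→g: g black — skip
    i→a: a black — skip
    d gray
      d→g: g black — skip
      d→e: e black — skip
      d→a: a black — skip
      d→k: k black — skip
      d→f: f is gray → back edge
First back edge: d → f.

d->f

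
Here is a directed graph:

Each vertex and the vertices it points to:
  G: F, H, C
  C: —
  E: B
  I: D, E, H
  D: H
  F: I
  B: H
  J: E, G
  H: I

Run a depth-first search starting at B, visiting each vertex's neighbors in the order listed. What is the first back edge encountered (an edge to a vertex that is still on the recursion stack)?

D→H

DFS from B (visiting each vertex's neighbors in the order listed); mark gray on enter, black on exit:
B gray
  H gray
    I gray
      D gray
        D→H: H is gray → back edge
First back edge: D → H.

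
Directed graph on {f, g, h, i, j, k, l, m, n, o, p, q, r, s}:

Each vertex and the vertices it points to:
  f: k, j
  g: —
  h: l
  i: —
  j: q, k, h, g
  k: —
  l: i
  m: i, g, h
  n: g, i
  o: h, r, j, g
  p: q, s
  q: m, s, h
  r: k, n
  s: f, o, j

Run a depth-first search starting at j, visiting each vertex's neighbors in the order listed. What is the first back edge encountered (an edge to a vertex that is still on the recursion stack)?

f->j

DFS from j (visiting each vertex's neighbors in the order listed); mark gray on enter, black on exit:
j gray
  q gray
    m gray
      i gray
      i black
      g gray
      g black
      h gray
        l gray
          l→i: i black — skip
        l black
      h black
    m black
    s gray
      f gray
        k gray
        k black
        f→j: j is gray → back edge
First back edge: f → j.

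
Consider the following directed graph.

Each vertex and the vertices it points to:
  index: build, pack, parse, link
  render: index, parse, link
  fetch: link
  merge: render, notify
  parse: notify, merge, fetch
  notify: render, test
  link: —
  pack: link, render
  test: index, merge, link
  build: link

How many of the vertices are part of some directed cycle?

7

A vertex is on a directed cycle iff it belongs to a strongly connected component of size ≥ 2 (or has a self-loop).
The vertices on cycles are {pack, test, index, merge, parse, notify, render} — 7 in total.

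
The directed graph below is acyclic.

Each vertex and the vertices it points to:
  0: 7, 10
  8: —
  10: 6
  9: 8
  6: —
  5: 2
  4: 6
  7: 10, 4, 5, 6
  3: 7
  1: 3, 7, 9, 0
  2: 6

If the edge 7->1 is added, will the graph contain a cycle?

Adding 7→1 creates a cycle iff 1 can already reach 7.
Path from 1: 1 → 7.
So 1 → … → 7 → 1 is a cycle.

Yes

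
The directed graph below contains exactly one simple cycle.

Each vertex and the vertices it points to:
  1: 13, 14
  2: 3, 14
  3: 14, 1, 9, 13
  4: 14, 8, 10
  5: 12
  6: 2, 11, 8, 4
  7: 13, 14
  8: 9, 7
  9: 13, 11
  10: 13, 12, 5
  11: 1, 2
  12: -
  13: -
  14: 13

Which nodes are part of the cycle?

2, 3, 9, 11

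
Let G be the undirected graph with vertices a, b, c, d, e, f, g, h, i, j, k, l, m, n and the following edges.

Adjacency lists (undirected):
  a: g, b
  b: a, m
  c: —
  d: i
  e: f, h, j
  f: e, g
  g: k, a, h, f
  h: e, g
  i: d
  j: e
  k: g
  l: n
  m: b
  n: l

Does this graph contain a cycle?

DFS, tracking each vertex's parent; an edge to a visited non-parent vertex closes a cycle.
Start from i:
visit i (parent –)
  visit d (parent i)
    d–i: parent, skip
visit a (parent –)
  visit g (parent a)
    visit k (parent g)
      k–g: parent, skip
    g–a: parent, skip
    visit h (parent g)
      visit e (parent h)
        visit f (parent e)
          f–e: parent, skip
          f–g: g visited and ≠ parent → cycle
Cycle: g – h – e – f – g.

Yes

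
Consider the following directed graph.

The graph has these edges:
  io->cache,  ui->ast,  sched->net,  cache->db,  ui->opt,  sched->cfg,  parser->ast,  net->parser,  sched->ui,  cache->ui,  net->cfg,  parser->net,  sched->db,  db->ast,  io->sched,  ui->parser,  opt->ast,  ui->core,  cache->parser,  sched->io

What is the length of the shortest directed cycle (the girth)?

For each vertex v, BFS finds the shortest path from v back to v.
The shortest such closed walk is io → sched → io, length 2.

2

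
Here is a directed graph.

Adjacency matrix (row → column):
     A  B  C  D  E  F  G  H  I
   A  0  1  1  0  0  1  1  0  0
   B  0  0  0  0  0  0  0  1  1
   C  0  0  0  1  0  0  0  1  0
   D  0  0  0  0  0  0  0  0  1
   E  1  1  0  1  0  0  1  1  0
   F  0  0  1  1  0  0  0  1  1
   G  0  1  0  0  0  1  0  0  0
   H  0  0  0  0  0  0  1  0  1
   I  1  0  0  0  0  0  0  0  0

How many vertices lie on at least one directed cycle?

8

A vertex is on a directed cycle iff it belongs to a strongly connected component of size ≥ 2 (or has a self-loop).
The vertices on cycles are {A, B, C, D, F, G, H, I} — 8 in total.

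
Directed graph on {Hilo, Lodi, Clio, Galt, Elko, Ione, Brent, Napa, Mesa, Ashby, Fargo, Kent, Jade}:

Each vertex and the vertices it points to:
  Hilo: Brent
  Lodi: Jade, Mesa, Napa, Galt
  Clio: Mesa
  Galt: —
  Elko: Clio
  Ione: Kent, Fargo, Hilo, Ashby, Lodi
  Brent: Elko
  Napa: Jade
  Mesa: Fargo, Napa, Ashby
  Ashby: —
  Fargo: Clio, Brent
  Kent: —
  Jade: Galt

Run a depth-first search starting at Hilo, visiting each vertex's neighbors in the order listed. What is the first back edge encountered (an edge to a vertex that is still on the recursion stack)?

Fargo→Clio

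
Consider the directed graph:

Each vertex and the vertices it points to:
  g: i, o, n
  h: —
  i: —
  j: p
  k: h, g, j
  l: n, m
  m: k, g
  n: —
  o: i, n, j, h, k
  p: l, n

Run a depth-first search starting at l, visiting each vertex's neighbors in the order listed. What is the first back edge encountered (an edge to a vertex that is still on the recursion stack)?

p→l

DFS from l (visiting each vertex's neighbors in the order listed); mark gray on enter, black on exit:
l gray
  n gray
  n black
  m gray
    k gray
      h gray
      h black
      g gray
        i gray
        i black
        o gray
          o→i: i black — skip
          o→n: n black — skip
          j gray
            p gray
              p→l: l is gray → back edge
First back edge: p → l.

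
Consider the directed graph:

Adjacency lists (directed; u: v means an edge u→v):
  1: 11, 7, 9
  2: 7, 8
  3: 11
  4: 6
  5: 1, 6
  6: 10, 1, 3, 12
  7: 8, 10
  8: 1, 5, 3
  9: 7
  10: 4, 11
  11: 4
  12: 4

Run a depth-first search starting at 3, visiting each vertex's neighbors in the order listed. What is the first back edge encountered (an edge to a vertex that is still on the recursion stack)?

DFS from 3 (visiting each vertex's neighbors in the order listed); mark gray on enter, black on exit:
3 gray
  11 gray
    4 gray
      6 gray
        10 gray
          10→4: 4 is gray → back edge
First back edge: 10 → 4.

10→4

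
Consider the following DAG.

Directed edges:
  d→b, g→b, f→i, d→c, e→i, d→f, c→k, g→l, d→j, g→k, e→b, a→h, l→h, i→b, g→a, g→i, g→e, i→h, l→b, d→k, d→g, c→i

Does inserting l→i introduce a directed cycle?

No

Adding l→i creates a cycle iff i can already reach l.
Explore from i: no path reaches l. The graph stays acyclic.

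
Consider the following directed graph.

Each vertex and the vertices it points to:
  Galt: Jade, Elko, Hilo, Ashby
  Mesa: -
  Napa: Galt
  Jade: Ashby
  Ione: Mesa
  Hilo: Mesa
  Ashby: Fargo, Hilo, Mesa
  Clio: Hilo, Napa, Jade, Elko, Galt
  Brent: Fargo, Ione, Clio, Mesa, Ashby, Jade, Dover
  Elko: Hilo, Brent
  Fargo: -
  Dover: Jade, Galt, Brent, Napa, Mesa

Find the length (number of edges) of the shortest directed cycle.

2

For each vertex v, BFS finds the shortest path from v back to v.
The shortest such closed walk is Brent → Dover → Brent, length 2.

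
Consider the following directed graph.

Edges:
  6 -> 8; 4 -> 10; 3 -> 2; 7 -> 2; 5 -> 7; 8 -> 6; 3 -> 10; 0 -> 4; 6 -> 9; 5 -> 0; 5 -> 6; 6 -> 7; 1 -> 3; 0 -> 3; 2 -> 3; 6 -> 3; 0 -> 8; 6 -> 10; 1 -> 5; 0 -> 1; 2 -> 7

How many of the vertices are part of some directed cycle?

8

A vertex is on a directed cycle iff it belongs to a strongly connected component of size ≥ 2 (or has a self-loop).
The vertices on cycles are {0, 1, 2, 3, 5, 6, 7, 8} — 8 in total.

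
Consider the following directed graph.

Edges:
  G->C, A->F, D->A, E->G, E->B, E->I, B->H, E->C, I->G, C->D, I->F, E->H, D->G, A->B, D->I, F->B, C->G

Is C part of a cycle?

C is on a cycle iff C can reach itself via ≥1 edge.
C → G → C — yes.

Yes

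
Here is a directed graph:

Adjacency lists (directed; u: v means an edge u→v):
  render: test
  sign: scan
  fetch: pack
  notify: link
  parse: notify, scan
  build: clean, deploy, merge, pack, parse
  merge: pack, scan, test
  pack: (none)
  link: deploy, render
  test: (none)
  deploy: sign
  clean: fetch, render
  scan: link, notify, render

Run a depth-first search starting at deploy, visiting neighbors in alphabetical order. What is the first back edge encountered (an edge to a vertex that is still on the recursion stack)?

DFS from deploy (visiting neighbors in alphabetical order); mark gray on enter, black on exit:
deploy gray
  sign gray
    scan gray
      link gray
        link→deploy: deploy is gray → back edge
First back edge: link → deploy.

link→deploy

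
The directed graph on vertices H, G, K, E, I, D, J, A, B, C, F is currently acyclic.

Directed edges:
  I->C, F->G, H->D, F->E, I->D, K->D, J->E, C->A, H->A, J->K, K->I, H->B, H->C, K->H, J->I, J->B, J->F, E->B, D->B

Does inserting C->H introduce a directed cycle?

Yes

Adding C→H creates a cycle iff H can already reach C.
Path from H: H → C.
So H → … → C → H is a cycle.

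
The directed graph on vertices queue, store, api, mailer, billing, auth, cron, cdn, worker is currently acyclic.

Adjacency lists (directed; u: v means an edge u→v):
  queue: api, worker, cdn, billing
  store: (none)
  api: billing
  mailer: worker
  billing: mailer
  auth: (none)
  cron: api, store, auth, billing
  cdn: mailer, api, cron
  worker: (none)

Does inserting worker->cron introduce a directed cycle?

Adding worker→cron creates a cycle iff cron can already reach worker.
Path from cron: cron → billing → mailer → worker.
So cron → … → worker → cron is a cycle.

Yes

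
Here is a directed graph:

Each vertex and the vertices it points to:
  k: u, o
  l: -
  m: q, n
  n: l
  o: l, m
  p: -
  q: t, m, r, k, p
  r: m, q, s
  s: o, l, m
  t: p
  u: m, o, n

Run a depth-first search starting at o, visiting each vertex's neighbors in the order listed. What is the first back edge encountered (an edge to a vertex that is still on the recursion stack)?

DFS from o (visiting each vertex's neighbors in the order listed); mark gray on enter, black on exit:
o gray
  l gray
  l black
  m gray
    q gray
      t gray
        p gray
        p black
      t black
      q→m: m is gray → back edge
First back edge: q → m.

q→m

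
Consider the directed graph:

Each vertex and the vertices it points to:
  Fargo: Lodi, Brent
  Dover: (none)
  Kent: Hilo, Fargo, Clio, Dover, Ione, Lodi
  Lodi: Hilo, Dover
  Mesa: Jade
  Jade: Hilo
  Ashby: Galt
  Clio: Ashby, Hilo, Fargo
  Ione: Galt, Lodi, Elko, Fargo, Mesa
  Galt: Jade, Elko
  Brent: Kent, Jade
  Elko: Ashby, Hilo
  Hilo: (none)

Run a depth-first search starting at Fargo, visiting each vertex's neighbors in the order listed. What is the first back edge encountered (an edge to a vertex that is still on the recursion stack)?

Kent->Fargo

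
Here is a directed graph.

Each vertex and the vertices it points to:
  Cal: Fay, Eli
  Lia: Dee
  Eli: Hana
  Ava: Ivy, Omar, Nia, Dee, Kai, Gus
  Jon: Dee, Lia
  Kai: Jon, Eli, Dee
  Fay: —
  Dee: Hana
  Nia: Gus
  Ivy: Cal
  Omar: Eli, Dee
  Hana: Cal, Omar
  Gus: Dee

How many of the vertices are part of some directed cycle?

5

A vertex is on a directed cycle iff it belongs to a strongly connected component of size ≥ 2 (or has a self-loop).
The vertices on cycles are {Cal, Dee, Eli, Hana, Omar} — 5 in total.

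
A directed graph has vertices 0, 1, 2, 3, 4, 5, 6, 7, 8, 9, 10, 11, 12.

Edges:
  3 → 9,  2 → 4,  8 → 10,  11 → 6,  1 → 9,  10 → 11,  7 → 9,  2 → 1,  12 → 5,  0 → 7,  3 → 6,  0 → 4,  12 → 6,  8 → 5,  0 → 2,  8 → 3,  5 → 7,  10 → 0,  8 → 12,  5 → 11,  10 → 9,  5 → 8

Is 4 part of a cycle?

4 lies on a cycle iff there is a path from 4 back to itself.
Exploring from 4, it never reaches itself; equivalently, its strongly connected component is a singleton.

No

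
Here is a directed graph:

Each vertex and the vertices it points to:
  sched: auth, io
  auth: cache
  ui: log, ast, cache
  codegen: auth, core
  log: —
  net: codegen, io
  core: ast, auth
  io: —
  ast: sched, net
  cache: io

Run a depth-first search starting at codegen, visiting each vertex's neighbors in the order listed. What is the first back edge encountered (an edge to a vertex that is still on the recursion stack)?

DFS from codegen (visiting each vertex's neighbors in the order listed); mark gray on enter, black on exit:
codegen gray
  auth gray
    cache gray
      io gray
      io black
    cache black
  auth black
  core gray
    ast gray
      sched gray
        sched→auth: auth black — skip
        sched→io: io black — skip
      sched black
      net gray
        net→codegen: codegen is gray → back edge
First back edge: net → codegen.

net->codegen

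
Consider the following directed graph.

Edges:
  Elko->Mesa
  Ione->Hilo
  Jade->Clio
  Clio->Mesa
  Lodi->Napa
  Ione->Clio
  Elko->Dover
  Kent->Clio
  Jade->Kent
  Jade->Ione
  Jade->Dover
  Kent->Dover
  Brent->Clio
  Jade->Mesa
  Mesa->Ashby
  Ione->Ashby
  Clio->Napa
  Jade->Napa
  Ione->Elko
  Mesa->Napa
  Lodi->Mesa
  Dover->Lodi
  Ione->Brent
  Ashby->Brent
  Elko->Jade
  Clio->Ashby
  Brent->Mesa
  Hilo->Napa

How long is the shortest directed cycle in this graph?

For each vertex v, BFS finds the shortest path from v back to v.
The shortest such closed walk is Ione → Elko → Jade → Ione, length 3.

3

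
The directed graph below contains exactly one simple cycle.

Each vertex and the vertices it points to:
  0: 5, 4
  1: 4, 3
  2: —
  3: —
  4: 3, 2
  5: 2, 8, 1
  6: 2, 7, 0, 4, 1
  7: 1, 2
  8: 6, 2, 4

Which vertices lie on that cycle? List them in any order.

0, 5, 6, 8

DFS with gray/black marking from 6:
6 gray
  2 gray
  2 black
  7 gray
    1 gray
      4 gray
        3 gray
        3 black
        4→2: 2 black — skip
      4 black
      1→3: 3 black — skip
    1 black
    7→2: 2 black — skip
  7 black
  0 gray
    5 gray
      5→2: 2 black — skip
      8 gray
        8→6: 6 is gray → back edge
Back edge closes the cycle 6 → 0 → 5 → 8 → 6; its vertices are {0, 5, 6, 8}.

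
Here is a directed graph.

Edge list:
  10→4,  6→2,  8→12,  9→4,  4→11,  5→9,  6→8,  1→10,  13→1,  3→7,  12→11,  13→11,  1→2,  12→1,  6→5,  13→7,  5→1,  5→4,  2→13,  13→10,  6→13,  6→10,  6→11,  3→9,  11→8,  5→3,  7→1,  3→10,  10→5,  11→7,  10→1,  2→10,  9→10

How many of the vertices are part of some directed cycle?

A vertex is on a directed cycle iff it belongs to a strongly connected component of size ≥ 2 (or has a self-loop).
The vertices on cycles are {1, 2, 3, 4, 5, 7, 8, 9, 10, 11, 12, 13} — 12 in total.

12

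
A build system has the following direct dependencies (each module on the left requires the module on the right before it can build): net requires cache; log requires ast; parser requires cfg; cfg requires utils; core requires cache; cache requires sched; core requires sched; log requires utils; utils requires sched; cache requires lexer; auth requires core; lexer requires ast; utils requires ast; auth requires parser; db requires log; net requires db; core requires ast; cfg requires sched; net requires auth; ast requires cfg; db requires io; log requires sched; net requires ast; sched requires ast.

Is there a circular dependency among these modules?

Yes

DFS with white/gray/black marking, starting from ast:
ast gray
  cfg gray
    utils gray
      sched gray
        sched→ast: ast is gray → back edge
Back edge found, so a cycle exists: ast → cfg → utils → sched → ast.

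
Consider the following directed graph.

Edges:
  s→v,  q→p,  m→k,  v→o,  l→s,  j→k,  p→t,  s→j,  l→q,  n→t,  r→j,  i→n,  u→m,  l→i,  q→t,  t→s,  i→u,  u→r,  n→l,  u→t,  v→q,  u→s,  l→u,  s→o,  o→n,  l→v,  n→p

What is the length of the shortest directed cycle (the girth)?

3

For each vertex v, BFS finds the shortest path from v back to v.
The shortest such closed walk is l → i → n → l, length 3.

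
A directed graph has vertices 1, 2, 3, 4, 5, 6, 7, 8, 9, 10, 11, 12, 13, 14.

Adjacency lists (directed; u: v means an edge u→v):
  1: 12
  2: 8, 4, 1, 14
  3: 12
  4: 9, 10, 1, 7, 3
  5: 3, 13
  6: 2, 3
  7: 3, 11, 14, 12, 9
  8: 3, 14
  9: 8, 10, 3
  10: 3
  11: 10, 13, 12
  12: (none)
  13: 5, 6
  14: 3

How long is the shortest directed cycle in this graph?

2

For each vertex v, BFS finds the shortest path from v back to v.
The shortest such closed walk is 13 → 5 → 13, length 2.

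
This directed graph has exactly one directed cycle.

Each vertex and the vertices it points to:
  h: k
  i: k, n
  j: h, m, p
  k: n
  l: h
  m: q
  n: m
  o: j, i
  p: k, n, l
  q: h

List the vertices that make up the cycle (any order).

h, k, m, n, q

DFS with gray/black marking from k:
k gray
  n gray
    m gray
      q gray
        h gray
          h→k: k is gray → back edge
Back edge closes the cycle k → n → m → q → h → k; its vertices are {h, k, m, n, q}.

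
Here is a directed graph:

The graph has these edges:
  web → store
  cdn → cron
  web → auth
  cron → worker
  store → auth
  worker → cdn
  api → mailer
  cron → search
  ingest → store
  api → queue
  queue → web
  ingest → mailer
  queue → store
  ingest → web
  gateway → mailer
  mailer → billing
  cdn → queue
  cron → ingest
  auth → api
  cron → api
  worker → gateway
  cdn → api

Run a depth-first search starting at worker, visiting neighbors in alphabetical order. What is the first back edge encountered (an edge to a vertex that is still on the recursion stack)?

DFS from worker (visiting neighbors in alphabetical order); mark gray on enter, black on exit:
worker gray
  cdn gray
    api gray
      mailer gray
        billing gray
        billing black
      mailer black
      queue gray
        store gray
          auth gray
            auth→api: api is gray → back edge
First back edge: auth → api.

auth→api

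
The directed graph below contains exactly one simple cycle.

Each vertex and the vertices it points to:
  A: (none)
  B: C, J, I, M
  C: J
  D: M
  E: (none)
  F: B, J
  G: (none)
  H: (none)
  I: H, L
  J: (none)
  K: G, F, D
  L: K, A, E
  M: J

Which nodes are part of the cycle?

DFS with gray/black marking from I:
I gray
  H gray
  H black
  L gray
    K gray
      G gray
      G black
      F gray
        B gray
          C gray
            J gray
            J black
          C black
          B→J: J black — skip
          B→I: I is gray → back edge
Back edge closes the cycle I → L → K → F → B → I; its vertices are {B, F, I, K, L}.

B, F, I, K, L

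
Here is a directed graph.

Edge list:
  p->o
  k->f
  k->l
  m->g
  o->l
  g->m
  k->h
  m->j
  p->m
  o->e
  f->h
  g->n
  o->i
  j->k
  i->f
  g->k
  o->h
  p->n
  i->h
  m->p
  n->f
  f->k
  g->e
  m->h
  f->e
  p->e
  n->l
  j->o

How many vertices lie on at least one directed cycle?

5

A vertex is on a directed cycle iff it belongs to a strongly connected component of size ≥ 2 (or has a self-loop).
The vertices on cycles are {f, g, k, m, p} — 5 in total.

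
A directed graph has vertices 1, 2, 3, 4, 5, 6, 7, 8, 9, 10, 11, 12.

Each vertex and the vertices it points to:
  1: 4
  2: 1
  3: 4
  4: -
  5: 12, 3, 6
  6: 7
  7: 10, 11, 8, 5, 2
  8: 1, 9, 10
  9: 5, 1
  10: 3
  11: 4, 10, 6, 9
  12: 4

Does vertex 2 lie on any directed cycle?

2 lies on a cycle iff there is a path from 2 back to itself.
Exploring from 2, it never reaches itself; equivalently, its strongly connected component is a singleton.

No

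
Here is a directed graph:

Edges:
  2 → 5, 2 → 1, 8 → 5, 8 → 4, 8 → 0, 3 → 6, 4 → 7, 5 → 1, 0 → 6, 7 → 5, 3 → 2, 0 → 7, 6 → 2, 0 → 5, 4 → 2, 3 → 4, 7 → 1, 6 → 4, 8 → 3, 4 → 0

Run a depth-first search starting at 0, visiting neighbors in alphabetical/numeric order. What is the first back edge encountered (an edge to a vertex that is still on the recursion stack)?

DFS from 0 (visiting neighbors in alphabetical/numeric order); mark gray on enter, black on exit:
0 gray
  5 gray
    1 gray
    1 black
  5 black
  6 gray
    2 gray
      2→1: 1 black — skip
      2→5: 5 black — skip
    2 black
    4 gray
      4→0: 0 is gray → back edge
First back edge: 4 → 0.

4->0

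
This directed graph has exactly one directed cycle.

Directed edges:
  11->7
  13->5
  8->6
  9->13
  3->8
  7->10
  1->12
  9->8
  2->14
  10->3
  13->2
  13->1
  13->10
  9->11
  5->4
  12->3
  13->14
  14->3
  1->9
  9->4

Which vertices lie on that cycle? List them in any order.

1, 9, 13

DFS with gray/black marking from 9:
9 gray
  4 gray
  4 black
  13 gray
    14 gray
      3 gray
        8 gray
          6 gray
          6 black
        8 black
      3 black
    14 black
    1 gray
      12 gray
        12→3: 3 black — skip
      12 black
      1→9: 9 is gray → back edge
Back edge closes the cycle 9 → 13 → 1 → 9; its vertices are {1, 9, 13}.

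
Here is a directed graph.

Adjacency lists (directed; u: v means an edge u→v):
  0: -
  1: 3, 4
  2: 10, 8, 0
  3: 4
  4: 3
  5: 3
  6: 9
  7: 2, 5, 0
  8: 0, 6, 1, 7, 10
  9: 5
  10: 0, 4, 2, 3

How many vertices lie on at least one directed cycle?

6

A vertex is on a directed cycle iff it belongs to a strongly connected component of size ≥ 2 (or has a self-loop).
The vertices on cycles are {2, 3, 4, 7, 8, 10} — 6 in total.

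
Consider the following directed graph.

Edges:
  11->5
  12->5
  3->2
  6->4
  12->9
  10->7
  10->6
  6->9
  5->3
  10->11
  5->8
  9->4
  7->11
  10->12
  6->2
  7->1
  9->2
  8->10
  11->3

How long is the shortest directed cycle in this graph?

For each vertex v, BFS finds the shortest path from v back to v.
The shortest such closed walk is 10 → 11 → 5 → 8 → 10, length 4.

4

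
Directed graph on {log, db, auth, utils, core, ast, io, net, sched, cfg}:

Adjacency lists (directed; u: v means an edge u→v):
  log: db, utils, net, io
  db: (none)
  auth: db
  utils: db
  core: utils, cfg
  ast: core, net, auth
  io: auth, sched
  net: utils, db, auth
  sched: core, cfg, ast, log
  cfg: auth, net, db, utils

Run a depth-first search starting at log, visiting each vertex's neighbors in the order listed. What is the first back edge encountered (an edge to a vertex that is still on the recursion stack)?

sched→log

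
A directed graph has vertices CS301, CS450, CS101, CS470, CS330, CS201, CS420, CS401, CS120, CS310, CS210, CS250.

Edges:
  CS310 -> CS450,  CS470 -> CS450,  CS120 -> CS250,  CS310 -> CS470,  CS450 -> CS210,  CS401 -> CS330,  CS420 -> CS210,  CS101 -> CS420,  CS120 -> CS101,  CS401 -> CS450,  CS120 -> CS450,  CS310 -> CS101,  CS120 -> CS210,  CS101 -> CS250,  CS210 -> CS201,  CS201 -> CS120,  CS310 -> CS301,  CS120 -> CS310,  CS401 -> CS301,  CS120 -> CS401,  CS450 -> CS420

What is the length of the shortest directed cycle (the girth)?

For each vertex v, BFS finds the shortest path from v back to v.
The shortest such closed walk is CS120 → CS210 → CS201 → CS120, length 3.

3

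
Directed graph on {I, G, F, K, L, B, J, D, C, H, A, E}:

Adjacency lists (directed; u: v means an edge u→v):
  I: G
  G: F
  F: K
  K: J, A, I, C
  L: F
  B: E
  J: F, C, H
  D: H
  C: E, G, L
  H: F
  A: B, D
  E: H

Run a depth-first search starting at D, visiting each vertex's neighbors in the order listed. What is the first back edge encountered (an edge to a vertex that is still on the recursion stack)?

DFS from D (visiting each vertex's neighbors in the order listed); mark gray on enter, black on exit:
D gray
  H gray
    F gray
      K gray
        J gray
          J→F: F is gray → back edge
First back edge: J → F.

J→F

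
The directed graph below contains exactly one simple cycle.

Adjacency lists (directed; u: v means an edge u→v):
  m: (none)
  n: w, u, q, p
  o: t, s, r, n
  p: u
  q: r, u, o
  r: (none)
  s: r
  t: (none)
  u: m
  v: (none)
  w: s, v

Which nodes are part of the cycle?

DFS with gray/black marking from o:
o gray
  t gray
  t black
  s gray
    r gray
    r black
  s black
  o→r: r black — skip
  n gray
    w gray
      w→s: s black — skip
      v gray
      v black
    w black
    u gray
      m gray
      m black
    u black
    q gray
      q→r: r black — skip
      q→u: u black — skip
      q→o: o is gray → back edge
Back edge closes the cycle o → n → q → o; its vertices are {n, o, q}.

n, o, q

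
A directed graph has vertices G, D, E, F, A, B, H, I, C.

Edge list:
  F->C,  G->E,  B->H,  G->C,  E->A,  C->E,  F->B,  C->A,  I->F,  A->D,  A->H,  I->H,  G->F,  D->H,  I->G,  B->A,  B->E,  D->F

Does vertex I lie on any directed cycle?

I lies on a cycle iff there is a path from I back to itself.
Exploring from I, it never reaches itself; equivalently, its strongly connected component is a singleton.

No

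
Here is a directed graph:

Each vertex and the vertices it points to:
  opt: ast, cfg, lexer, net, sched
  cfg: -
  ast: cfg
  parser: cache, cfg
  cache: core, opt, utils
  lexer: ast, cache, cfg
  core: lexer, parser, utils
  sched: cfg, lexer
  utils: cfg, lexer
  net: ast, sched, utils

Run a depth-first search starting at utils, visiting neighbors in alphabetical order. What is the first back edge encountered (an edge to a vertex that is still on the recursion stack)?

core→lexer

DFS from utils (visiting neighbors in alphabetical order); mark gray on enter, black on exit:
utils gray
  cfg gray
  cfg black
  lexer gray
    ast gray
      ast→cfg: cfg black — skip
    ast black
    cache gray
      core gray
        core→lexer: lexer is gray → back edge
First back edge: core → lexer.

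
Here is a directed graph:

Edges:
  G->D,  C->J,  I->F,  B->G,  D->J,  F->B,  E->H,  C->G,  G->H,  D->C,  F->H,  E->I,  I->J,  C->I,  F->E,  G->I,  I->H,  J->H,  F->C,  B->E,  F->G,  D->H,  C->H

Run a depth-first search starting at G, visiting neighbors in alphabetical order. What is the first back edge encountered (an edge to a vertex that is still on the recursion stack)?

C→G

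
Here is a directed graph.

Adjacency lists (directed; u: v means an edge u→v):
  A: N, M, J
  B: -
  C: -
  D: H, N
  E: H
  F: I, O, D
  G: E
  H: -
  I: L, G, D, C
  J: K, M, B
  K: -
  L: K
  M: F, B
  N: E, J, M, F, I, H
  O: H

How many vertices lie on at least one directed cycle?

6

A vertex is on a directed cycle iff it belongs to a strongly connected component of size ≥ 2 (or has a self-loop).
The vertices on cycles are {D, F, I, J, M, N} — 6 in total.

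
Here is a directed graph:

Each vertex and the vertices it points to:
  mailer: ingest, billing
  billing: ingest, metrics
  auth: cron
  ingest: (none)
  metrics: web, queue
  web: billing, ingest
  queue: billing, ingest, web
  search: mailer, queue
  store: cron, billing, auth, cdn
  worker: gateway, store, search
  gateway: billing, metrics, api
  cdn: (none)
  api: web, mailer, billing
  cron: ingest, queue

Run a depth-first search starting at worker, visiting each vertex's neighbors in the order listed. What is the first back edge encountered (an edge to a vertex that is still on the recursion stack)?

DFS from worker (visiting each vertex's neighbors in the order listed); mark gray on enter, black on exit:
worker gray
  gateway gray
    billing gray
      ingest gray
      ingest black
      metrics gray
        web gray
          web→billing: billing is gray → back edge
First back edge: web → billing.

web→billing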